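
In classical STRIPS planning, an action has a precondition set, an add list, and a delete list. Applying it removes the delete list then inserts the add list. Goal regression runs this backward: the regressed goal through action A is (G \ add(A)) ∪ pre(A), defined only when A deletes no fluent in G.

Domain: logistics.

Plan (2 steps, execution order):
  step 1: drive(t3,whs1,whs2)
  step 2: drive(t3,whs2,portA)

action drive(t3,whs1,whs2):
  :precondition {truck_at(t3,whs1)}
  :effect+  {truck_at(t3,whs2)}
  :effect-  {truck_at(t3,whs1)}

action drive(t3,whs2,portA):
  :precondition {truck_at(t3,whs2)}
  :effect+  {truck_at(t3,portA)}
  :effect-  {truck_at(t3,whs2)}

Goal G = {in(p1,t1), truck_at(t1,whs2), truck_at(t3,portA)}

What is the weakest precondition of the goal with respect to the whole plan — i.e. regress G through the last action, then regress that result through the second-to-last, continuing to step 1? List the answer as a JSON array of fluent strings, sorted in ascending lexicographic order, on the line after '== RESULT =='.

Work backward from the goal:
  through step 2 (drive(t3,whs2,portA)): drop {truck_at(t3,portA)}, keep {in(p1,t1), truck_at(t1,whs2)}, require {truck_at(t3,whs2)}
    → {in(p1,t1), truck_at(t1,whs2), truck_at(t3,whs2)}
  through step 1 (drive(t3,whs1,whs2)): drop {truck_at(t3,whs2)}, keep {in(p1,t1), truck_at(t1,whs2)}, require {truck_at(t3,whs1)}
    → {in(p1,t1), truck_at(t1,whs2), truck_at(t3,whs1)}

== RESULT ==
["in(p1,t1)", "truck_at(t1,whs2)", "truck_at(t3,whs1)"]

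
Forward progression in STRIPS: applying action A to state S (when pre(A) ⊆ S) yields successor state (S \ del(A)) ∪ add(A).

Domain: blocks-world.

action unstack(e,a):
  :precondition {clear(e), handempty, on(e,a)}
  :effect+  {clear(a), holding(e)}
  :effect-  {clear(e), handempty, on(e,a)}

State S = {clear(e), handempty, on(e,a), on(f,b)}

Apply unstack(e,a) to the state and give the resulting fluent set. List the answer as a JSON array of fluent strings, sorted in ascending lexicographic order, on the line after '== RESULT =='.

Compute (S \ del) ∪ add:
  pre ⊆ S: {clear(e), handempty, on(e,a)} ⊆ S  — applicable
  S \ del = {on(f,b)}
  ∪ add   = {clear(a), holding(e), on(f,b)}

== RESULT ==
["clear(a)", "holding(e)", "on(f,b)"]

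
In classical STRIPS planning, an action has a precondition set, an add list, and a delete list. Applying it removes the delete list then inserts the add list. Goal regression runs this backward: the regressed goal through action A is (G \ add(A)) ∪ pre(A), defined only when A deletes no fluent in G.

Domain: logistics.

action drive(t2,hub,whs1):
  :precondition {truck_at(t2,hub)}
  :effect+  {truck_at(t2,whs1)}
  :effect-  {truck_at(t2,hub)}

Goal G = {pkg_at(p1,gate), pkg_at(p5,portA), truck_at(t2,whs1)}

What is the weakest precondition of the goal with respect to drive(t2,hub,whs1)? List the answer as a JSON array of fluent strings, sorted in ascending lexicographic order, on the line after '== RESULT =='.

Compute (G \ add) ∪ pre:
  G ∩ del = {}  (empty — regression defined)
  G \ add = {pkg_at(p1,gate), pkg_at(p5,portA), truck_at(t2,whs1)} \ {truck_at(t2,whs1)} = {pkg_at(p1,gate), pkg_at(p5,portA)}
  ∪ pre   = {pkg_at(p1,gate), pkg_at(p5,portA)} ∪ {truck_at(t2,hub)}
          = {pkg_at(p1,gate), pkg_at(p5,portA), truck_at(t2,hub)}

== RESULT ==
["pkg_at(p1,gate)", "pkg_at(p5,portA)", "truck_at(t2,hub)"]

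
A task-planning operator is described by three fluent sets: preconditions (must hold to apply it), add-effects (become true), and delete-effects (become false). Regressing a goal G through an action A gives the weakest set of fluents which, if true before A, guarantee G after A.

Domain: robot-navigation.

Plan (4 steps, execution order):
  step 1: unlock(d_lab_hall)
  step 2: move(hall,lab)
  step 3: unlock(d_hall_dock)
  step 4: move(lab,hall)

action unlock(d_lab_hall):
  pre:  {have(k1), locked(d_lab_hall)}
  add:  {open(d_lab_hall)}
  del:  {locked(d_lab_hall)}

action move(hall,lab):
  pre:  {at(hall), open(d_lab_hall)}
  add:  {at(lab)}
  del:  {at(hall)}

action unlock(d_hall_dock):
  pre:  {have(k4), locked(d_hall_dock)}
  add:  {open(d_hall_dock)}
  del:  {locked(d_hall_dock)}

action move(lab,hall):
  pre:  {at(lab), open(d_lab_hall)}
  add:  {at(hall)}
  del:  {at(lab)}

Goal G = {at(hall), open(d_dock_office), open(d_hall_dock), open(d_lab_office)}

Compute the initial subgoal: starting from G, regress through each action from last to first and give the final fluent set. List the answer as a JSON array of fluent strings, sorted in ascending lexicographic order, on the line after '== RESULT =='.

Regress step by step:
  through step 4 (move(lab,hall)): drop {at(hall)}, keep {open(d_dock_office), open(d_hall_dock), open(d_lab_office)}, require {at(lab), open(d_lab_hall)}
    → {at(lab), open(d_dock_office), open(d_hall_dock), open(d_lab_hall), open(d_lab_office)}
  through step 3 (unlock(d_hall_dock)): drop {open(d_hall_dock)}, keep {at(lab), open(d_dock_office), open(d_lab_hall), open(d_lab_office)}, require {have(k4), locked(d_hall_dock)}
    → {at(lab), have(k4), locked(d_hall_dock), open(d_dock_office), open(d_lab_hall), open(d_lab_office)}
  through step 2 (move(hall,lab)): drop {at(lab)}, keep {have(k4), locked(d_hall_dock), open(d_dock_office), open(d_lab_hall), open(d_lab_office)}, require {at(hall), open(d_lab_hall)}
    → {at(hall), have(k4), locked(d_hall_dock), open(d_dock_office), open(d_lab_hall), open(d_lab_office)}
  through step 1 (unlock(d_lab_hall)): drop {open(d_lab_hall)}, keep {at(hall), have(k4), locked(d_hall_dock), open(d_dock_office), open(d_lab_office)}, require {have(k1), locked(d_lab_hall)}
    → {at(hall), have(k1), have(k4), locked(d_hall_dock), locked(d_lab_hall), open(d_dock_office), open(d_lab_office)}

== RESULT ==
["at(hall)", "have(k1)", "have(k4)", "locked(d_hall_dock)", "locked(d_lab_hall)", "open(d_dock_office)", "open(d_lab_office)"]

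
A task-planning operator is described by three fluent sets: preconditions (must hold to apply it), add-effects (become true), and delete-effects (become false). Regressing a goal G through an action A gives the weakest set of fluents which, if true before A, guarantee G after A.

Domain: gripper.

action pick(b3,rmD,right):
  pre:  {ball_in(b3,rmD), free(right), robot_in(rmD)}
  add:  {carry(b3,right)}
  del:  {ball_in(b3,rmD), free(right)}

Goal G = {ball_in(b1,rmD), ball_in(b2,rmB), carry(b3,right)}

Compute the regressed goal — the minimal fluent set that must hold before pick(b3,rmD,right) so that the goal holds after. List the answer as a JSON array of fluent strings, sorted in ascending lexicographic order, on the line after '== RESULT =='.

Regress:
  G ∩ del = {}  (empty — regression defined)
  G \ add = {ball_in(b1,rmD), ball_in(b2,rmB), carry(b3,right)} \ {carry(b3,right)} = {ball_in(b1,rmD), ball_in(b2,rmB)}
  ∪ pre   = {ball_in(b1,rmD), ball_in(b2,rmB)} ∪ {ball_in(b3,rmD), free(right), robot_in(rmD)}
          = {ball_in(b1,rmD), ball_in(b2,rmB), ball_in(b3,rmD), free(right), robot_in(rmD)}

== RESULT ==
["ball_in(b1,rmD)", "ball_in(b2,rmB)", "ball_in(b3,rmD)", "free(right)", "robot_in(rmD)"]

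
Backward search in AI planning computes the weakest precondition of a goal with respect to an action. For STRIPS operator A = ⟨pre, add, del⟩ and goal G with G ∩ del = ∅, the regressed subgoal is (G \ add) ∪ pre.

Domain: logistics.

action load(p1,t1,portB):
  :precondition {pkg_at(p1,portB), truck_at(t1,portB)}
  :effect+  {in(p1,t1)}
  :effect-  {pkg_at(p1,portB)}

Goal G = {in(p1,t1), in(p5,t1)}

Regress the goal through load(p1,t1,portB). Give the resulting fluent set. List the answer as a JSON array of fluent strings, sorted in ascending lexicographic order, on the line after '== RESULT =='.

Compute (G \ add) ∪ pre:
  G ∩ del = {}  (empty — regression defined)
  G \ add = {in(p1,t1), in(p5,t1)} \ {in(p1,t1)} = {in(p5,t1)}
  ∪ pre   = {in(p5,t1)} ∪ {pkg_at(p1,portB), truck_at(t1,portB)}
          = {in(p5,t1), pkg_at(p1,portB), truck_at(t1,portB)}

== RESULT ==
["in(p5,t1)", "pkg_at(p1,portB)", "truck_at(t1,portB)"]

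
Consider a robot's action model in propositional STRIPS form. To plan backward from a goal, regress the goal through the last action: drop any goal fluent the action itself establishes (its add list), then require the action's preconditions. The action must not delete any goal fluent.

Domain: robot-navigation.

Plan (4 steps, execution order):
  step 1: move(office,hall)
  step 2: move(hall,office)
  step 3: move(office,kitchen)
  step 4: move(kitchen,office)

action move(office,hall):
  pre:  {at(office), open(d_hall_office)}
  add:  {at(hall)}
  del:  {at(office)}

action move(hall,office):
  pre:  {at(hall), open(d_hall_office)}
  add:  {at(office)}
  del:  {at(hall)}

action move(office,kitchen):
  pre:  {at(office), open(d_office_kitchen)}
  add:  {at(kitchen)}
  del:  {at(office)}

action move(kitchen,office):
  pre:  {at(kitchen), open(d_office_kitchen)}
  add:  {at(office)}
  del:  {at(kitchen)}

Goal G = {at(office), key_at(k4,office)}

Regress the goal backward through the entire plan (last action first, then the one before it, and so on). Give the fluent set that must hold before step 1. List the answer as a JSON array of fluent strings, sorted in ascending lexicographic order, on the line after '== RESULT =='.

Regress step by step:
  through step 4 (move(kitchen,office)): drop {at(office)}, keep {key_at(k4,office)}, require {at(kitchen), open(d_office_kitchen)}
    → {at(kitchen), key_at(k4,office), open(d_office_kitchen)}
  through step 3 (move(office,kitchen)): drop {at(kitchen)}, keep {key_at(k4,office), open(d_office_kitchen)}, require {at(office), open(d_office_kitchen)}
    → {at(office), key_at(k4,office), open(d_office_kitchen)}
  through step 2 (move(hall,office)): drop {at(office)}, keep {key_at(k4,office), open(d_office_kitchen)}, require {at(hall), open(d_hall_office)}
    → {at(hall), key_at(k4,office), open(d_hall_office), open(d_office_kitchen)}
  through step 1 (move(office,hall)): drop {at(hall)}, keep {key_at(k4,office), open(d_hall_office), open(d_office_kitchen)}, require {at(office), open(d_hall_office)}
    → {at(office), key_at(k4,office), open(d_hall_office), open(d_office_kitchen)}

== RESULT ==
["at(office)", "key_at(k4,office)", "open(d_hall_office)", "open(d_office_kitchen)"]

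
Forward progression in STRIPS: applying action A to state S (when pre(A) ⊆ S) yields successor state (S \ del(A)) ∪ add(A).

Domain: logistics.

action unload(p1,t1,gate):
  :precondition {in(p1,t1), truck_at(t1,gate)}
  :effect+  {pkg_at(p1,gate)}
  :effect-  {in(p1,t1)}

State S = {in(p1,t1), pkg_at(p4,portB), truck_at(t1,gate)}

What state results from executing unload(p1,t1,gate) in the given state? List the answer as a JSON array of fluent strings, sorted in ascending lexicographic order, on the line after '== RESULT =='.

Progress:
  pre ⊆ S: {in(p1,t1), truck_at(t1,gate)} ⊆ S  — applicable
  S \ del = {pkg_at(p4,portB), truck_at(t1,gate)}
  ∪ add   = {pkg_at(p1,gate), pkg_at(p4,portB), truck_at(t1,gate)}

== RESULT ==
["pkg_at(p1,gate)", "pkg_at(p4,portB)", "truck_at(t1,gate)"]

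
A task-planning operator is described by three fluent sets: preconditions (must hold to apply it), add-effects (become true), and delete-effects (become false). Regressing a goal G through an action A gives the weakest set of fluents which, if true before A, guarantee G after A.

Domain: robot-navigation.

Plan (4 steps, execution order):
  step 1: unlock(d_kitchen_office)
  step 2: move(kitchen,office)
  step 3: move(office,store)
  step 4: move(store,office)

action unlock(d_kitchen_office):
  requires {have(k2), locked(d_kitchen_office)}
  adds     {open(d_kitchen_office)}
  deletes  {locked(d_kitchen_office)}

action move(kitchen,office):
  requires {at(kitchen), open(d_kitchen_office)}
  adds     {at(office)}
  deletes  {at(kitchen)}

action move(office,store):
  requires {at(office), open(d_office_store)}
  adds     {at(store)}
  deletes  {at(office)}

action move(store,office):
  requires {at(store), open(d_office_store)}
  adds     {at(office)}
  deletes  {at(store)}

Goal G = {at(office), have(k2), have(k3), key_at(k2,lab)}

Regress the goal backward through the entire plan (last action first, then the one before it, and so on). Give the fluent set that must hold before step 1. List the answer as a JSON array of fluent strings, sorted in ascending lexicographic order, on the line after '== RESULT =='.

Regress step by step:
  through step 4 (move(store,office)): drop {at(office)}, keep {have(k2), have(k3), key_at(k2,lab)}, require {at(store), open(d_office_store)}
    → {at(store), have(k2), have(k3), key_at(k2,lab), open(d_office_store)}
  through step 3 (move(office,store)): drop {at(store)}, keep {have(k2), have(k3), key_at(k2,lab), open(d_office_store)}, require {at(office), open(d_office_store)}
    → {at(office), have(k2), have(k3), key_at(k2,lab), open(d_office_store)}
  through step 2 (move(kitchen,office)): drop {at(office)}, keep {have(k2), have(k3), key_at(k2,lab), open(d_office_store)}, require {at(kitchen), open(d_kitchen_office)}
    → {at(kitchen), have(k2), have(k3), key_at(k2,lab), open(d_kitchen_office), open(d_office_store)}
  through step 1 (unlock(d_kitchen_office)): drop {open(d_kitchen_office)}, keep {at(kitchen), have(k2), have(k3), key_at(k2,lab), open(d_office_store)}, require {have(k2), locked(d_kitchen_office)}
    → {at(kitchen), have(k2), have(k3), key_at(k2,lab), locked(d_kitchen_office), open(d_office_store)}

== RESULT ==
["at(kitchen)", "have(k2)", "have(k3)", "key_at(k2,lab)", "locked(d_kitchen_office)", "open(d_office_store)"]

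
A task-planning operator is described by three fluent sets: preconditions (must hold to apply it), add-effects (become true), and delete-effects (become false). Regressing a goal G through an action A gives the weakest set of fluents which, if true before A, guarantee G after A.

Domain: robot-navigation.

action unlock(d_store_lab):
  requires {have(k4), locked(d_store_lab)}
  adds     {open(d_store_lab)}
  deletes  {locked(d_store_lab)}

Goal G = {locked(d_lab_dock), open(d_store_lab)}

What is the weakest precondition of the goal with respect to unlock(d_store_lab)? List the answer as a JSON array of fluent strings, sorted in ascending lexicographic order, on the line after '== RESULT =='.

Regress:
  G ∩ del = {}  (empty — regression defined)
  G \ add = {locked(d_lab_dock), open(d_store_lab)} \ {open(d_store_lab)} = {locked(d_lab_dock)}
  ∪ pre   = {locked(d_lab_dock)} ∪ {have(k4), locked(d_store_lab)}
          = {have(k4), locked(d_lab_dock), locked(d_store_lab)}

== RESULT ==
["have(k4)", "locked(d_lab_dock)", "locked(d_store_lab)"]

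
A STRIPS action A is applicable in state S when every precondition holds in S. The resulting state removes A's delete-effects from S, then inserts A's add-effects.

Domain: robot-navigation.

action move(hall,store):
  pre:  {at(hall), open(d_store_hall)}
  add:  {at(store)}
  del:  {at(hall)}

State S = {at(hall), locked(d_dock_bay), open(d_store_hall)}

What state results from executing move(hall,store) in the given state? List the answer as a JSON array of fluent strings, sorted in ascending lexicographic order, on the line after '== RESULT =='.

Progress:
  pre ⊆ S: {at(hall), open(d_store_hall)} ⊆ S  — applicable
  S \ del = {locked(d_dock_bay), open(d_store_hall)}
  ∪ add   = {at(store), locked(d_dock_bay), open(d_store_hall)}

== RESULT ==
["at(store)", "locked(d_dock_bay)", "open(d_store_hall)"]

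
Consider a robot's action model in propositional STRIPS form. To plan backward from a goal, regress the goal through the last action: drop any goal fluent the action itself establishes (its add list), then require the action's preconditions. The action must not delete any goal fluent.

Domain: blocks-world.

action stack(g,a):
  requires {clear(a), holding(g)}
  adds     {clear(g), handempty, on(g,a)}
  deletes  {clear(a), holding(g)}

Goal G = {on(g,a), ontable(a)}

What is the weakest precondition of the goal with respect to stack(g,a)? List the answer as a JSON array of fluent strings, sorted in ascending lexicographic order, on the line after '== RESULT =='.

Compute (G \ add) ∪ pre:
  G ∩ del = {}  (empty — regression defined)
  G \ add = {on(g,a), ontable(a)} \ {clear(g), handempty, on(g,a)} = {ontable(a)}
  ∪ pre   = {ontable(a)} ∪ {clear(a), holding(g)}
          = {clear(a), holding(g), ontable(a)}

== RESULT ==
["clear(a)", "holding(g)", "ontable(a)"]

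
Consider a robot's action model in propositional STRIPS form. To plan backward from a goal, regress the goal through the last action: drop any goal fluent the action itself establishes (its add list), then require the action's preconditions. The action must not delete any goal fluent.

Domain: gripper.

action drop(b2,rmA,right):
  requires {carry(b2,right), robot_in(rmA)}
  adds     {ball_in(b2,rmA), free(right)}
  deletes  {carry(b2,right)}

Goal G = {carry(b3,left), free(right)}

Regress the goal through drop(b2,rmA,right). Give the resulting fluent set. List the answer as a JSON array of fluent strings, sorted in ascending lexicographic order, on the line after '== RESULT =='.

Regress:
  G ∩ del = {}  (empty — regression defined)
  G \ add = {carry(b3,left), free(right)} \ {ball_in(b2,rmA), free(right)} = {carry(b3,left)}
  ∪ pre   = {carry(b3,left)} ∪ {carry(b2,right), robot_in(rmA)}
          = {carry(b2,right), carry(b3,left), robot_in(rmA)}

== RESULT ==
["carry(b2,right)", "carry(b3,left)", "robot_in(rmA)"]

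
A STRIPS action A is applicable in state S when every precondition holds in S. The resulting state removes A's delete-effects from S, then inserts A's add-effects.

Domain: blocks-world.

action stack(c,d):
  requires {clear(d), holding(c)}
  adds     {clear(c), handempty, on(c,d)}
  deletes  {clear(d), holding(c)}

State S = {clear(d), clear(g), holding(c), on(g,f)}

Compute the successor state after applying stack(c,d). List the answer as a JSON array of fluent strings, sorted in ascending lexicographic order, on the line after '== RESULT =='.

Progress:
  pre ⊆ S: {clear(d), holding(c)} ⊆ S  — applicable
  S \ del = {clear(g), on(g,f)}
  ∪ add   = {clear(c), clear(g), handempty, on(c,d), on(g,f)}

== RESULT ==
["clear(c)", "clear(g)", "handempty", "on(c,d)", "on(g,f)"]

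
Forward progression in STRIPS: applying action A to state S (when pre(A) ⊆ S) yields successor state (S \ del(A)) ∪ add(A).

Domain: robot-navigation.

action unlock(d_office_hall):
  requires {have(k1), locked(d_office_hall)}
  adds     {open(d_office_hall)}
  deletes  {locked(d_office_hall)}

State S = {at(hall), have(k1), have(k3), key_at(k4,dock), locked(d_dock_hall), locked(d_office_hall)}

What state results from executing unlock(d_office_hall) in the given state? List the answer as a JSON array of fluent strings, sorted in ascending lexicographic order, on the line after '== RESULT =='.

Compute (S \ del) ∪ add:
  pre ⊆ S: {have(k1), locked(d_office_hall)} ⊆ S  — applicable
  S \ del = {at(hall), have(k1), have(k3), key_at(k4,dock), locked(d_dock_hall)}
  ∪ add   = {at(hall), have(k1), have(k3), key_at(k4,dock), locked(d_dock_hall), open(d_office_hall)}

== RESULT ==
["at(hall)", "have(k1)", "have(k3)", "key_at(k4,dock)", "locked(d_dock_hall)", "open(d_office_hall)"]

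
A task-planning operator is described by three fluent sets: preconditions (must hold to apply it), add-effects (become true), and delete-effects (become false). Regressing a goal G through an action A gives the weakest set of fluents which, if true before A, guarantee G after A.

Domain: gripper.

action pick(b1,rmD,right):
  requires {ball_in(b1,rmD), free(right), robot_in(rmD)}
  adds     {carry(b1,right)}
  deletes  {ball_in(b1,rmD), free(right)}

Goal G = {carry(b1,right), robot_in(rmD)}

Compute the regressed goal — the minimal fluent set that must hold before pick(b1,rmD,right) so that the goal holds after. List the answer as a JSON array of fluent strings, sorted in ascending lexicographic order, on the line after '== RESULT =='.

Compute (G \ add) ∪ pre:
  G ∩ del = {}  (empty — regression defined)
  G \ add = {carry(b1,right), robot_in(rmD)} \ {carry(b1,right)} = {robot_in(rmD)}
  ∪ pre   = {robot_in(rmD)} ∪ {ball_in(b1,rmD), free(right), robot_in(rmD)}
          = {ball_in(b1,rmD), free(right), robot_in(rmD)}

== RESULT ==
["ball_in(b1,rmD)", "free(right)", "robot_in(rmD)"]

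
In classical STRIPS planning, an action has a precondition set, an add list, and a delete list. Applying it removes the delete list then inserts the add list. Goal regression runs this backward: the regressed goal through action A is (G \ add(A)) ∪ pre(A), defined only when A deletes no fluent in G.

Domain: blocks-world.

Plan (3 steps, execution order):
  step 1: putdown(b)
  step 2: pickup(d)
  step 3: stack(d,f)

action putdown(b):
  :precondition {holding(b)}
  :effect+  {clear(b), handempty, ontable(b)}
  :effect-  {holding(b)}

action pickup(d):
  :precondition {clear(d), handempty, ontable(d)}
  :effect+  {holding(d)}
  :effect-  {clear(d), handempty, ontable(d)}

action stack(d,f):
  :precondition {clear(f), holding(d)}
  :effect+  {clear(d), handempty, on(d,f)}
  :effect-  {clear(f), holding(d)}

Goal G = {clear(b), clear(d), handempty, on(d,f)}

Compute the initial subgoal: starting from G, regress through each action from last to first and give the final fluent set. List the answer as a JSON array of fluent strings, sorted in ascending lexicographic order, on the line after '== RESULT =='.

Work backward from the goal:
  through step 3 (stack(d,f)): drop {clear(d), handempty, on(d,f)}, keep {clear(b)}, require {clear(f), holding(d)}
    → {clear(b), clear(f), holding(d)}
  through step 2 (pickup(d)): drop {holding(d)}, keep {clear(b), clear(f)}, require {clear(d), handempty, ontable(d)}
    → {clear(b), clear(d), clear(f), handempty, ontable(d)}
  through step 1 (putdown(b)): drop {clear(b), handempty}, keep {clear(d), clear(f), ontable(d)}, require {holding(b)}
    → {clear(d), clear(f), holding(b), ontable(d)}

== RESULT ==
["clear(d)", "clear(f)", "holding(b)", "ontable(d)"]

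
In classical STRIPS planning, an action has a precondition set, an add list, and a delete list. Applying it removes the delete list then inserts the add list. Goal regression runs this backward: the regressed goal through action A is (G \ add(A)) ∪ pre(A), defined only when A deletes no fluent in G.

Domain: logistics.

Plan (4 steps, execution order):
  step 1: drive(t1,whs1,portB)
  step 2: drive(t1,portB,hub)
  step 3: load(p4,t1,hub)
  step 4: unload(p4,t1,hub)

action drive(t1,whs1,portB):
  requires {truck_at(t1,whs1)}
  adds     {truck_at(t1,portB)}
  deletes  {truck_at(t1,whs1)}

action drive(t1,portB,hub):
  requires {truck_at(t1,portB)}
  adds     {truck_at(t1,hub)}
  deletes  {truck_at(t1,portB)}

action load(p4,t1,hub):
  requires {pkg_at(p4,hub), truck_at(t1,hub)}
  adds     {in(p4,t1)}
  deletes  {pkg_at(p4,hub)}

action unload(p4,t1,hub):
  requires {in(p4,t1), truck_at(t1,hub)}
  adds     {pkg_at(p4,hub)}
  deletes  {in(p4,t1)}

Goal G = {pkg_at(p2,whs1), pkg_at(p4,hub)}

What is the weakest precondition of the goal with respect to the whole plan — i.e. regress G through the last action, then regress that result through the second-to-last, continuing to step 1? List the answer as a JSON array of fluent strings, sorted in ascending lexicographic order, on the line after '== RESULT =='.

Work backward from the goal:
  through step 4 (unload(p4,t1,hub)): drop {pkg_at(p4,hub)}, keep {pkg_at(p2,whs1)}, require {in(p4,t1), truck_at(t1,hub)}
    → {in(p4,t1), pkg_at(p2,whs1), truck_at(t1,hub)}
  through step 3 (load(p4,t1,hub)): drop {in(p4,t1)}, keep {pkg_at(p2,whs1), truck_at(t1,hub)}, require {pkg_at(p4,hub), truck_at(t1,hub)}
    → {pkg_at(p2,whs1), pkg_at(p4,hub), truck_at(t1,hub)}
  through step 2 (drive(t1,portB,hub)): drop {truck_at(t1,hub)}, keep {pkg_at(p2,whs1), pkg_at(p4,hub)}, require {truck_at(t1,portB)}
    → {pkg_at(p2,whs1), pkg_at(p4,hub), truck_at(t1,portB)}
  through step 1 (drive(t1,whs1,portB)): drop {truck_at(t1,portB)}, keep {pkg_at(p2,whs1), pkg_at(p4,hub)}, require {truck_at(t1,whs1)}
    → {pkg_at(p2,whs1), pkg_at(p4,hub), truck_at(t1,whs1)}

== RESULT ==
["pkg_at(p2,whs1)", "pkg_at(p4,hub)", "truck_at(t1,whs1)"]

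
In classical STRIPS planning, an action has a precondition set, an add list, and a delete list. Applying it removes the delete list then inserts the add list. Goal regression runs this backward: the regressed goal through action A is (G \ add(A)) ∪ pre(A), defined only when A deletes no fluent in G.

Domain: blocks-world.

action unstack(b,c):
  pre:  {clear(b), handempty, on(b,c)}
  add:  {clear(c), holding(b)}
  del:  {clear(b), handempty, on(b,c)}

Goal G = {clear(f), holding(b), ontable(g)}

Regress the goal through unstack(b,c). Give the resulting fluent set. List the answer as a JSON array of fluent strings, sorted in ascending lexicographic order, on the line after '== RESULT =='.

Compute (G \ add) ∪ pre:
  G ∩ del = {}  (empty — regression defined)
  G \ add = {clear(f), holding(b), ontable(g)} \ {clear(c), holding(b)} = {clear(f), ontable(g)}
  ∪ pre   = {clear(f), ontable(g)} ∪ {clear(b), handempty, on(b,c)}
          = {clear(b), clear(f), handempty, on(b,c), ontable(g)}

== RESULT ==
["clear(b)", "clear(f)", "handempty", "on(b,c)", "ontable(g)"]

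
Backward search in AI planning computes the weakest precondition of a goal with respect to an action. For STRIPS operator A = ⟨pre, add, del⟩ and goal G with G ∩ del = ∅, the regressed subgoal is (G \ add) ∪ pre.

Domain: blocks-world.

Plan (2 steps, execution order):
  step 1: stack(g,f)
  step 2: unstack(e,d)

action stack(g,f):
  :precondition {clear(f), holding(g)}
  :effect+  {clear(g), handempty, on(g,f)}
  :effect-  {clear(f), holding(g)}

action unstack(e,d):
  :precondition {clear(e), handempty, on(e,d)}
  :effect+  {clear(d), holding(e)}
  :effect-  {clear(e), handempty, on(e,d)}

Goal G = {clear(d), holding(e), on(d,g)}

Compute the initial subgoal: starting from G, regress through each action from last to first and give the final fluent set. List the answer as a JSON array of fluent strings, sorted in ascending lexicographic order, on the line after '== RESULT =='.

Regress step by step:
  through step 2 (unstack(e,d)): drop {clear(d), holding(e)}, keep {on(d,g)}, require {clear(e), handempty, on(e,d)}
    → {clear(e), handempty, on(d,g), on(e,d)}
  through step 1 (stack(g,f)): drop {handempty}, keep {clear(e), on(d,g), on(e,d)}, require {clear(f), holding(g)}
    → {clear(e), clear(f), holding(g), on(d,g), on(e,d)}

== RESULT ==
["clear(e)", "clear(f)", "holding(g)", "on(d,g)", "on(e,d)"]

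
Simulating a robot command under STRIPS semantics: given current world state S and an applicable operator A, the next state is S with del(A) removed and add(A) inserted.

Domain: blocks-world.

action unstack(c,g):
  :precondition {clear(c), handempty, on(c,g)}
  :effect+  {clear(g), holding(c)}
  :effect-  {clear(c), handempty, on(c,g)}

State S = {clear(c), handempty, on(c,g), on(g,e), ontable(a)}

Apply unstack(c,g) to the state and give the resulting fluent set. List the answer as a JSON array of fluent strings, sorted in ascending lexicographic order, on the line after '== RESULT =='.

Progress:
  pre ⊆ S: {clear(c), handempty, on(c,g)} ⊆ S  — applicable
  S \ del = {on(g,e), ontable(a)}
  ∪ add   = {clear(g), holding(c), on(g,e), ontable(a)}

== RESULT ==
["clear(g)", "holding(c)", "on(g,e)", "ontable(a)"]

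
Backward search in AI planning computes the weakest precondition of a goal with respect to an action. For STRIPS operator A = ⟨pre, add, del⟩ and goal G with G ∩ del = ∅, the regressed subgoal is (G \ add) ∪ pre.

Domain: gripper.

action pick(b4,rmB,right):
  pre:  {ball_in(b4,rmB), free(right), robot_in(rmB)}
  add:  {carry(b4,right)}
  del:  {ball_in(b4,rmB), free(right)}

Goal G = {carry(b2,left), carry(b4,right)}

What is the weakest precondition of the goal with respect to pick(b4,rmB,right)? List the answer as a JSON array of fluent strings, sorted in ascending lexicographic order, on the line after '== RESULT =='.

Regress:
  G ∩ del = {}  (empty — regression defined)
  G \ add = {carry(b2,left), carry(b4,right)} \ {carry(b4,right)} = {carry(b2,left)}
  ∪ pre   = {carry(b2,left)} ∪ {ball_in(b4,rmB), free(right), robot_in(rmB)}
          = {ball_in(b4,rmB), carry(b2,left), free(right), robot_in(rmB)}

== RESULT ==
["ball_in(b4,rmB)", "carry(b2,left)", "free(right)", "robot_in(rmB)"]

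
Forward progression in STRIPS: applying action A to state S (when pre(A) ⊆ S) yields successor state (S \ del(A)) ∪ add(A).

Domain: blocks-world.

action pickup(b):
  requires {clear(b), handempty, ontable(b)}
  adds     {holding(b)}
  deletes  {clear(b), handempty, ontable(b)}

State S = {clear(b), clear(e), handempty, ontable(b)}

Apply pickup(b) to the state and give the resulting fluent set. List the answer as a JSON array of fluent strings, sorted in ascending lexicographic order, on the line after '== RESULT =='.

Progress:
  pre ⊆ S: {clear(b), handempty, ontable(b)} ⊆ S  — applicable
  S \ del = {clear(e)}
  ∪ add   = {clear(e), holding(b)}

== RESULT ==
["clear(e)", "holding(b)"]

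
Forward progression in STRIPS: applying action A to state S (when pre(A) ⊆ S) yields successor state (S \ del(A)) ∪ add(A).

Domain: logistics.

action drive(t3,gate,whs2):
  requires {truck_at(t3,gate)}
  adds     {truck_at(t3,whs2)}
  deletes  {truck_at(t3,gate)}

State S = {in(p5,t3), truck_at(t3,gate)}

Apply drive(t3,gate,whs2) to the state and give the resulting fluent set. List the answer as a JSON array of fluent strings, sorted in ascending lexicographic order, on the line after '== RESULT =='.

Progress:
  pre ⊆ S: {truck_at(t3,gate)} ⊆ S  — applicable
  S \ del = {in(p5,t3)}
  ∪ add   = {in(p5,t3), truck_at(t3,whs2)}

== RESULT ==
["in(p5,t3)", "truck_at(t3,whs2)"]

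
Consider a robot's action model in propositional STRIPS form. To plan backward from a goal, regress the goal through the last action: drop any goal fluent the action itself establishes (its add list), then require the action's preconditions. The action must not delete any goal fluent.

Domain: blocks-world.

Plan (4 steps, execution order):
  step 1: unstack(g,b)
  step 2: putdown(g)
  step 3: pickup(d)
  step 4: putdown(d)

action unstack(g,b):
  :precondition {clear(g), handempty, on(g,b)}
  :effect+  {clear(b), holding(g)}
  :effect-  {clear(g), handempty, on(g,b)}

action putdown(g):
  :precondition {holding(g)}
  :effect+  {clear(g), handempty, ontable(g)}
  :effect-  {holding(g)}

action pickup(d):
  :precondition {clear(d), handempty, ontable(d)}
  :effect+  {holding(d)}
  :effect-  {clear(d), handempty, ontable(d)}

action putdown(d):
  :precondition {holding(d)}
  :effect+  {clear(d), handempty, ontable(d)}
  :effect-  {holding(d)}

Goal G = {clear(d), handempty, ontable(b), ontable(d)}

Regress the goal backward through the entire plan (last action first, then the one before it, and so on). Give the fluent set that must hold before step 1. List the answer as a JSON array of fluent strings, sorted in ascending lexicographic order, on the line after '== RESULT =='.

Work backward from the goal:
  through step 4 (putdown(d)): drop {clear(d), handempty, ontable(d)}, keep {ontable(b)}, require {holding(d)}
    → {holding(d), ontable(b)}
  through step 3 (pickup(d)): drop {holding(d)}, keep {ontable(b)}, require {clear(d), handempty, ontable(d)}
    → {clear(d), handempty, ontable(b), ontable(d)}
  through step 2 (putdown(g)): drop {handempty}, keep {clear(d), ontable(b), ontable(d)}, require {holding(g)}
    → {clear(d), holding(g), ontable(b), ontable(d)}
  through step 1 (unstack(g,b)): drop {holding(g)}, keep {clear(d), ontable(b), ontable(d)}, require {clear(g), handempty, on(g,b)}
    → {clear(d), clear(g), handempty, on(g,b), ontable(b), ontable(d)}

== RESULT ==
["clear(d)", "clear(g)", "handempty", "on(g,b)", "ontable(b)", "ontable(d)"]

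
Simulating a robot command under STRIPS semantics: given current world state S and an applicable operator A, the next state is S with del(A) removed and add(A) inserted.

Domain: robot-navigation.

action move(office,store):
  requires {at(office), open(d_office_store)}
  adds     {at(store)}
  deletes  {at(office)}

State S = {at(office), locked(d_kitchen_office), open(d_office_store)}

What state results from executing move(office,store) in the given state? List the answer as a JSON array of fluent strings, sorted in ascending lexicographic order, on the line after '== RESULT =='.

Progress:
  pre ⊆ S: {at(office), open(d_office_store)} ⊆ S  — applicable
  S \ del = {locked(d_kitchen_office), open(d_office_store)}
  ∪ add   = {at(store), locked(d_kitchen_office), open(d_office_store)}

== RESULT ==
["at(store)", "locked(d_kitchen_office)", "open(d_office_store)"]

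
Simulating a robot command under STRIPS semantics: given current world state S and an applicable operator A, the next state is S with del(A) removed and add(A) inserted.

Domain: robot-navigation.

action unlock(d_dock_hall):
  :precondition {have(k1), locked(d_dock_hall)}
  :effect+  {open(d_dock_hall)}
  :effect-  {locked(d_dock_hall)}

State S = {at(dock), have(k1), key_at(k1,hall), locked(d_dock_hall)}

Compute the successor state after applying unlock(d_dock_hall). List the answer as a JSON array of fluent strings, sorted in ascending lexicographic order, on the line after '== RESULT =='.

Compute (S \ del) ∪ add:
  pre ⊆ S: {have(k1), locked(d_dock_hall)} ⊆ S  — applicable
  S \ del = {at(dock), have(k1), key_at(k1,hall)}
  ∪ add   = {at(dock), have(k1), key_at(k1,hall), open(d_dock_hall)}

== RESULT ==
["at(dock)", "have(k1)", "key_at(k1,hall)", "open(d_dock_hall)"]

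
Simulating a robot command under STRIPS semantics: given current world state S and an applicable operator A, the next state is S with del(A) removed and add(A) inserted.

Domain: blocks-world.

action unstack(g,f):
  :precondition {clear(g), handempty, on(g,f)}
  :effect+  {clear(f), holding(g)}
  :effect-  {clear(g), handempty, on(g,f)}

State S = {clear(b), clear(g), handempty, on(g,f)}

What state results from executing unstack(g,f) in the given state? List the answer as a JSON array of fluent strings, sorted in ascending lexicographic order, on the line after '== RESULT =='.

Progress:
  pre ⊆ S: {clear(g), handempty, on(g,f)} ⊆ S  — applicable
  S \ del = {clear(b)}
  ∪ add   = {clear(b), clear(f), holding(g)}

== RESULT ==
["clear(b)", "clear(f)", "holding(g)"]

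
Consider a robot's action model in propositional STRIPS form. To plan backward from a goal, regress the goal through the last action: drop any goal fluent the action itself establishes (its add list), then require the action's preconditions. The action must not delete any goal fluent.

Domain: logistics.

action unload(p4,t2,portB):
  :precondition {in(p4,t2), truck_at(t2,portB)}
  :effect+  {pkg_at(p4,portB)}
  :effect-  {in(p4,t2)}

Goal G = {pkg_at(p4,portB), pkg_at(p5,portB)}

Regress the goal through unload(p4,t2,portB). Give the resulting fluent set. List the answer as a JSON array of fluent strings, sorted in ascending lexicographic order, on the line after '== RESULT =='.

Regress:
  G ∩ del = {}  (empty — regression defined)
  G \ add = {pkg_at(p4,portB), pkg_at(p5,portB)} \ {pkg_at(p4,portB)} = {pkg_at(p5,portB)}
  ∪ pre   = {pkg_at(p5,portB)} ∪ {in(p4,t2), truck_at(t2,portB)}
          = {in(p4,t2), pkg_at(p5,portB), truck_at(t2,portB)}

== RESULT ==
["in(p4,t2)", "pkg_at(p5,portB)", "truck_at(t2,portB)"]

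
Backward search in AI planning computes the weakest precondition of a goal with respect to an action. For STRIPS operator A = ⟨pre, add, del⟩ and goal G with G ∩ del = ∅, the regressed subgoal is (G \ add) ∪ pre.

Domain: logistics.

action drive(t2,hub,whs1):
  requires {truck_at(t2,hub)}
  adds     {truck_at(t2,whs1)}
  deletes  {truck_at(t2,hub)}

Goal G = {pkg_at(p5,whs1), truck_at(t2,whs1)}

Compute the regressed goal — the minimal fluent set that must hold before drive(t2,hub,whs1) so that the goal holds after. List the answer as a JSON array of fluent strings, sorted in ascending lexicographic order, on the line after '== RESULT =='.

Compute (G \ add) ∪ pre:
  G ∩ del = {}  (empty — regression defined)
  G \ add = {pkg_at(p5,whs1), truck_at(t2,whs1)} \ {truck_at(t2,whs1)} = {pkg_at(p5,whs1)}
  ∪ pre   = {pkg_at(p5,whs1)} ∪ {truck_at(t2,hub)}
          = {pkg_at(p5,whs1), truck_at(t2,hub)}

== RESULT ==
["pkg_at(p5,whs1)", "truck_at(t2,hub)"]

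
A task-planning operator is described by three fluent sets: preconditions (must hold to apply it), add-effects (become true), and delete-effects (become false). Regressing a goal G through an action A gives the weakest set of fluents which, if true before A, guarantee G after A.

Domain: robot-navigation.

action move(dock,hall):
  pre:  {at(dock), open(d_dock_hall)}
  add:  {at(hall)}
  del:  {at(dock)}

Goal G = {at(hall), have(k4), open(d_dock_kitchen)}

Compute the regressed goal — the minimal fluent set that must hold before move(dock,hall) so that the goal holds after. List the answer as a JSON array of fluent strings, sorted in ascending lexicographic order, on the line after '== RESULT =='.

Regress:
  G ∩ del = {}  (empty — regression defined)
  G \ add = {at(hall), have(k4), open(d_dock_kitchen)} \ {at(hall)} = {have(k4), open(d_dock_kitchen)}
  ∪ pre   = {have(k4), open(d_dock_kitchen)} ∪ {at(dock), open(d_dock_hall)}
          = {at(dock), have(k4), open(d_dock_hall), open(d_dock_kitchen)}

== RESULT ==
["at(dock)", "have(k4)", "open(d_dock_hall)", "open(d_dock_kitchen)"]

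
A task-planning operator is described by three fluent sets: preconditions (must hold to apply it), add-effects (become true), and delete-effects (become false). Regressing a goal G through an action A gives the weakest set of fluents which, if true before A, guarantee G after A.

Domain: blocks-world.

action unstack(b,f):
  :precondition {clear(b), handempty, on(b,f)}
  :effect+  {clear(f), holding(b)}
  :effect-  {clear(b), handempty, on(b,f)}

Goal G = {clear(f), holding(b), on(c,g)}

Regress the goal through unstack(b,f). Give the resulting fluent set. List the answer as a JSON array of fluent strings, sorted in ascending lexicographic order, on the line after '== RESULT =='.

Compute (G \ add) ∪ pre:
  G ∩ del = {}  (empty — regression defined)
  G \ add = {clear(f), holding(b), on(c,g)} \ {clear(f), holding(b)} = {on(c,g)}
  ∪ pre   = {on(c,g)} ∪ {clear(b), handempty, on(b,f)}
          = {clear(b), handempty, on(b,f), on(c,g)}

== RESULT ==
["clear(b)", "handempty", "on(b,f)", "on(c,g)"]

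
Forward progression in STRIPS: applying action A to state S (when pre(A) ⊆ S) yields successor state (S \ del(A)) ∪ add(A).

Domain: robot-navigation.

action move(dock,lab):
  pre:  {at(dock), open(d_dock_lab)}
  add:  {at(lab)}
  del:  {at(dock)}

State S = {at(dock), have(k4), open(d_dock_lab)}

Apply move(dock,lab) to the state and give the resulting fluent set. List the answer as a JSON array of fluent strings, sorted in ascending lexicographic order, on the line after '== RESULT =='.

Progress:
  pre ⊆ S: {at(dock), open(d_dock_lab)} ⊆ S  — applicable
  S \ del = {have(k4), open(d_dock_lab)}
  ∪ add   = {at(lab), have(k4), open(d_dock_lab)}

== RESULT ==
["at(lab)", "have(k4)", "open(d_dock_lab)"]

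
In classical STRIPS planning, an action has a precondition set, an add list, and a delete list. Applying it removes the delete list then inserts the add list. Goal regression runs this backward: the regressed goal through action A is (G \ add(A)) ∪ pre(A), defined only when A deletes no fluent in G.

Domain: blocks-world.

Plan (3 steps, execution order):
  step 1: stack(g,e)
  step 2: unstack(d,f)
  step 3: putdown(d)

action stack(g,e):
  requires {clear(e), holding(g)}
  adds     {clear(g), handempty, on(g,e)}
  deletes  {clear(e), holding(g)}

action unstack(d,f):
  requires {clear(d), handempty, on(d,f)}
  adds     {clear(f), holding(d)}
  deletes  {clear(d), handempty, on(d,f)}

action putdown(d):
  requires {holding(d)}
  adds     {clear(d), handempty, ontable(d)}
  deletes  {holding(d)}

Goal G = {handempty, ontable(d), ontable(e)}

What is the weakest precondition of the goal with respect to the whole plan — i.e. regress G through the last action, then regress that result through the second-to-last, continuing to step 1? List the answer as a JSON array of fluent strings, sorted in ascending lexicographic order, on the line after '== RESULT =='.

Work backward from the goal:
  through step 3 (putdown(d)): drop {handempty, ontable(d)}, keep {ontable(e)}, require {holding(d)}
    → {holding(d), ontable(e)}
  through step 2 (unstack(d,f)): drop {holding(d)}, keep {ontable(e)}, require {clear(d), handempty, on(d,f)}
    → {clear(d), handempty, on(d,f), ontable(e)}
  through step 1 (stack(g,e)): drop {handempty}, keep {clear(d), on(d,f), ontable(e)}, require {clear(e), holding(g)}
    → {clear(d), clear(e), holding(g), on(d,f), ontable(e)}

== RESULT ==
["clear(d)", "clear(e)", "holding(g)", "on(d,f)", "ontable(e)"]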